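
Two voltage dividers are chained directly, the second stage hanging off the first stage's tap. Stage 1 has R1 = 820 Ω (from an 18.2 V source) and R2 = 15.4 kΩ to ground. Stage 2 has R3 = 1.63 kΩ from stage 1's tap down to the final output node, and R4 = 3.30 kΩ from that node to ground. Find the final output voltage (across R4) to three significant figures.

V_out ≈ 9.99 V

Stage 2 presents R3+R4 = 4930 Ω as a load on stage 1's tap.
Stage 1's lower leg becomes R2‖(R3+R4) = 3734 Ω, so V_mid = 18.2 × 3734/4554 = 14.92 V.
Stage 2 is itself unloaded: V_out = V_mid × R4/(R3+R4) = 14.92 × 3300/4930 = 9.99 V.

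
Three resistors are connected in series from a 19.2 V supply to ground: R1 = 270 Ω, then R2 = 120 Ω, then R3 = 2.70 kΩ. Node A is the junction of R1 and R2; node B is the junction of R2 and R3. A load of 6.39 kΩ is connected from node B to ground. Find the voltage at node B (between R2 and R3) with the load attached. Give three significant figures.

At node B, R3 is in parallel with the load: R3‖R_L = 1898 Ω.
Below node A the resistance is R2 + (R3‖R_L) = 2018 Ω, so V_A = 19.2 × 2018/2288 = 16.93 V.
Then V_B = V_A × (R3‖R_L)/(R2 + R3‖R_L) = 16.93 × 1898/2018 = 15.9 V.

V ≈ 15.9 V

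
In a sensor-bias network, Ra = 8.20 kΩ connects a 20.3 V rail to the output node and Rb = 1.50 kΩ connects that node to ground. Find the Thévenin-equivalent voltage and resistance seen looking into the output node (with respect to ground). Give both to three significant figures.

V_th is the open-circuit tap voltage: 20.3 × 1.50/(8.20 + 1.50) = 3.14 V.
With the supply zeroed, Ra and Rb appear in parallel from the tap: R_th = Ra‖Rb = (8.20 × 1.50)/9.700 = 1.27 kΩ.

V_th = 3.14 V, R_th = 1.27 kΩ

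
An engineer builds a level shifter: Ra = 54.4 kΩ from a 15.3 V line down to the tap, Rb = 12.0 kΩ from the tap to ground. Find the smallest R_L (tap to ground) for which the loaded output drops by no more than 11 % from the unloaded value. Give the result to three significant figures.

R_L(min) ≈ 79.5 kΩ

Output resistance R_th = Ra‖Rb = (54.4 × 12.0)/66.40 = 9.831 kΩ.
The fractional drop is R_th/(R_th + R_L); requiring this ≤ 0.110 gives R_L ≥ R_th(1/0.110 − 1) = 9.831 × 8.091 = 79.5 kΩ.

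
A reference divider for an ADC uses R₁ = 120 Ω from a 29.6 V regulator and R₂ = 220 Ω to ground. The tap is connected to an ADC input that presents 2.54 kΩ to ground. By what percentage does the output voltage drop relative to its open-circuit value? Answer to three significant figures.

The divider's output (Thévenin) resistance is R₁‖R₂ = 77.65 Ω.
Fractional drop under load = R_th/(R_th + R_L) = 77.65 / (77.65 + 2540) = 0.02966.
So the output falls by 2.97 %.

2.97 %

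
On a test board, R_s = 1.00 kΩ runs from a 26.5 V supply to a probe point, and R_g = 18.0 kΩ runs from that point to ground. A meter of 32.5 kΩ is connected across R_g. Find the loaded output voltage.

V_out ≈ 24.4 V

The load sits in parallel with R_g: R_g‖R_L = (18.0 × 32.5) / (18.0 + 32.5) = 11.58 kΩ.
V_out = 26.5 × 11.58 / (1.00 + 11.58) = 26.5 × 11.58/12.58 = 24.4 V.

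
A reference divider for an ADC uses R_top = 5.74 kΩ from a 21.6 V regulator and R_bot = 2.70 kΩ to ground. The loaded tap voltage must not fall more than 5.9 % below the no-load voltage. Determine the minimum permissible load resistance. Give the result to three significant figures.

R_L(min) ≈ 29.3 kΩ

Output resistance R_th = R_top‖R_bot = (5.74 × 2.70)/8.440 = 1.836 kΩ.
The fractional drop is R_th/(R_th + R_L); requiring this ≤ 0.0590 gives R_L ≥ R_th(1/0.0590 − 1) = 1.836 × 15.95 = 29.3 kΩ.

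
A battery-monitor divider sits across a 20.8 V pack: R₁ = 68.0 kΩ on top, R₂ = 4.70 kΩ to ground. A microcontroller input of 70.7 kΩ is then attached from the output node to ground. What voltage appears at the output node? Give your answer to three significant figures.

The load sits in parallel with R₂: R₂‖R_L = (4.70 × 70.7) / (4.70 + 70.7) = 4.407 kΩ.
V_out = 20.8 × 4.407 / (68.0 + 4.407) = 20.8 × 4.407/72.41 = 1.27 V.

V_out ≈ 1.27 V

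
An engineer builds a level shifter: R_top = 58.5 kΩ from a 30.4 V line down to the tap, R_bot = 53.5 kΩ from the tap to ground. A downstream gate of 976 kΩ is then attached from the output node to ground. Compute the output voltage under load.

The load sits in parallel with R_bot: R_bot‖R_L = (53.5 × 976) / (53.5 + 976) = 50.72 kΩ.
V_out = 30.4 × 50.72 / (58.5 + 50.72) = 30.4 × 50.72/109.2 = 14.1 V.

V_out ≈ 14.1 V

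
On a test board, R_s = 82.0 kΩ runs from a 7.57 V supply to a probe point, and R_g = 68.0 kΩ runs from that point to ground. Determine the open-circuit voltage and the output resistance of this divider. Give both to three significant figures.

V_th = 3.43 V, R_th = 37.2 kΩ

V_th is the open-circuit tap voltage: 7.57 × 68.0/(82.0 + 68.0) = 3.43 V.
With the supply zeroed, R_s and R_g appear in parallel from the tap: R_th = R_s‖R_g = (82.0 × 68.0)/150.0 = 37.2 kΩ.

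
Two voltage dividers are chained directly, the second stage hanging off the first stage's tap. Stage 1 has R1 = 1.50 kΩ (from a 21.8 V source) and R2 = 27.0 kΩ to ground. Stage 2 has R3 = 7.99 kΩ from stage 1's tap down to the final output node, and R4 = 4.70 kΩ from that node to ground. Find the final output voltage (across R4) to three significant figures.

V_out ≈ 6.88 V

Stage 2 presents R3+R4 = 12.69 kΩ as a load on stage 1's tap.
Stage 1's lower leg becomes R2‖(R3+R4) = 8.633 kΩ, so V_mid = 21.8 × 8.633/10.13 = 18.57 V.
Stage 2 is itself unloaded: V_out = V_mid × R4/(R3+R4) = 18.57 × 4.70/12.69 = 6.88 V.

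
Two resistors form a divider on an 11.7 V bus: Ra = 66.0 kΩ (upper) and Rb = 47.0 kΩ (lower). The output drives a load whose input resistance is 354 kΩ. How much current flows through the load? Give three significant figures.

Rb‖R_L = 41.49 kΩ; V_out = 11.7 × 41.49/107.5 = 4.516 V.
I_L = V_out / R_L = 4.516 / 354 kΩ = 0.0128 mA.

I_L ≈ 0.0128 mA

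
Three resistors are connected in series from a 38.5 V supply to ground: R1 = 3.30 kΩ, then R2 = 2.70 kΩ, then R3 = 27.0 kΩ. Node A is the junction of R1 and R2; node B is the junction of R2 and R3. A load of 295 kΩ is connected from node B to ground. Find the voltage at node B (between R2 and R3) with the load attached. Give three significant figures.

At node B, R3 is in parallel with the load: R3‖R_L = 24.74 kΩ.
Below node A the resistance is R2 + (R3‖R_L) = 27.44 kΩ, so V_A = 38.5 × 27.44/30.74 = 34.37 V.
Then V_B = V_A × (R3‖R_L)/(R2 + R3‖R_L) = 34.37 × 24.74/27.44 = 31.0 V.

V ≈ 31.0 V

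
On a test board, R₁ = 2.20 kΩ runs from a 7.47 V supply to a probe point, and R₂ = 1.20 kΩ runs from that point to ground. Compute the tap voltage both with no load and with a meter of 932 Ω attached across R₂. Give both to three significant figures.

Unloaded: 2.64 V; loaded: 1.44 V

Open-circuit: V = 7.47 × 1200/(2200 + 1200) = 2.64 V.
With the load, R₂ becomes R₂‖R_L = 524.6 Ω, so V = 7.47 × 524.6/2725 = 1.44 V.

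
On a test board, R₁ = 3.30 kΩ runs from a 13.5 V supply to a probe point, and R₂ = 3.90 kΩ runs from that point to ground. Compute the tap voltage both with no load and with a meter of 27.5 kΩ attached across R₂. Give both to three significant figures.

Open-circuit: V = 13.5 × 3.90/(3.30 + 3.90) = 7.31 V.
With the load, R₂ becomes R₂‖R_L = 3.416 kΩ, so V = 13.5 × 3.416/6.716 = 6.87 V.

Unloaded: 7.31 V; loaded: 6.87 V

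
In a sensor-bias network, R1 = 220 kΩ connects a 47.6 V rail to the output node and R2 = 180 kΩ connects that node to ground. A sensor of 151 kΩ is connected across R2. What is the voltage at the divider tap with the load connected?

The load sits in parallel with R2: R2‖R_L = (180 × 151) / (180 + 151) = 82.11 kΩ.
V_out = 47.6 × 82.11 / (220 + 82.11) = 47.6 × 82.11/302.1 = 12.9 V.

V_out ≈ 12.9 V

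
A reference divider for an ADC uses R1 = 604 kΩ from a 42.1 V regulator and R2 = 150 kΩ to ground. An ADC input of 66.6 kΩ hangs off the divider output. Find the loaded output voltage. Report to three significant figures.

V_out ≈ 2.99 V

The load sits in parallel with R2: R2‖R_L = (150 × 66.6) / (150 + 66.6) = 46.12 kΩ.
V_out = 42.1 × 46.12 / (604 + 46.12) = 42.1 × 46.12/650.1 = 2.99 V.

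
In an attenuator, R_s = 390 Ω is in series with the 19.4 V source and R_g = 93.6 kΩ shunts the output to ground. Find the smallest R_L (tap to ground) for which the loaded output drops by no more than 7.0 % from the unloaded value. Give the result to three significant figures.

Output resistance R_th = R_s‖R_g = (390 × 93600)/93990 = 388.4 Ω.
The fractional drop is R_th/(R_th + R_L); requiring this ≤ 0.0700 gives R_L ≥ R_th(1/0.0700 − 1) = 388.4 × 13.29 = 5.16 kΩ.

R_L(min) ≈ 5.16 kΩ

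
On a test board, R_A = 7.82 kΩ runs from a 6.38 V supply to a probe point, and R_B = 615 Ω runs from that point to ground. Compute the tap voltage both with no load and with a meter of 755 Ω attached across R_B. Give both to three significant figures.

Open-circuit: V = 6.38 × 615/(7820 + 615) = 0.465 V.
With the load, R_B becomes R_B‖R_L = 338.9 Ω, so V = 6.38 × 338.9/8159 = 0.265 V.

Unloaded: 0.465 V; loaded: 0.265 V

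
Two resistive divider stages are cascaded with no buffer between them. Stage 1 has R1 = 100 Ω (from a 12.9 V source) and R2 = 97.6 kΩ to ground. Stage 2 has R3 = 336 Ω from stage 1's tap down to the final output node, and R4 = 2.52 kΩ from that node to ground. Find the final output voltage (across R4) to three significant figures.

V_out ≈ 11.0 V

Stage 2 presents R3+R4 = 2856 Ω as a load on stage 1's tap.
Stage 1's lower leg becomes R2‖(R3+R4) = 2775 Ω, so V_mid = 12.9 × 2775/2875 = 12.45 V.
Stage 2 is itself unloaded: V_out = V_mid × R4/(R3+R4) = 12.45 × 2520/2856 = 11.0 V.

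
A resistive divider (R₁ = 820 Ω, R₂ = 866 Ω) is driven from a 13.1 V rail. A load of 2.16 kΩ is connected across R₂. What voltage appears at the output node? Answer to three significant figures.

The load sits in parallel with R₂: R₂‖R_L = (866 × 2160) / (866 + 2160) = 618.2 Ω.
V_out = 13.1 × 618.2 / (820 + 618.2) = 13.1 × 618.2/1438 = 5.63 V.

V_out ≈ 5.63 V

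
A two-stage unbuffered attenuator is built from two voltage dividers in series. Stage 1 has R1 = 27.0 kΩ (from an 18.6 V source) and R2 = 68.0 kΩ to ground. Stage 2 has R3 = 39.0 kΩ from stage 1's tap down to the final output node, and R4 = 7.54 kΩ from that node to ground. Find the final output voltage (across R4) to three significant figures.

V_out ≈ 1.52 V

Stage 2 presents R3+R4 = 46.54 kΩ as a load on stage 1's tap.
Stage 1's lower leg becomes R2‖(R3+R4) = 27.63 kΩ, so V_mid = 18.6 × 27.63/54.63 = 9.407 V.
Stage 2 is itself unloaded: V_out = V_mid × R4/(R3+R4) = 9.407 × 7.54/46.54 = 1.52 V.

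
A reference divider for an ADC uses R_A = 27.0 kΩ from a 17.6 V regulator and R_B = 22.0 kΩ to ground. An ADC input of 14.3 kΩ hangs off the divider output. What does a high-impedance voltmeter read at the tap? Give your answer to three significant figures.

V_out ≈ 4.28 V

The load sits in parallel with R_B: R_B‖R_L = (22.0 × 14.3) / (22.0 + 14.3) = 8.667 kΩ.
V_out = 17.6 × 8.667 / (27.0 + 8.667) = 17.6 × 8.667/35.67 = 4.28 V.
(Unloaded it would have been 7.90 V.)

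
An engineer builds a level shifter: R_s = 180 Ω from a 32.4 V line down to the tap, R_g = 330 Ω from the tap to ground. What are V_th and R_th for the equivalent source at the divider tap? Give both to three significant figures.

V_th = 21.0 V, R_th = 116 Ω

V_th is the open-circuit tap voltage: 32.4 × 330/(180 + 330) = 21.0 V.
With the supply zeroed, R_s and R_g appear in parallel from the tap: R_th = R_s‖R_g = (180 × 330)/510.0 = 116 Ω.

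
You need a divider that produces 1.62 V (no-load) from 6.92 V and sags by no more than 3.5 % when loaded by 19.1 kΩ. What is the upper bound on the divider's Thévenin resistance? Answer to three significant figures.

Loading drop = R_th/(R_th + R_L) ≤ 0.0350, so R_th ≤ R_L · ε/(1−ε) = 19.1 kΩ × 0.0350/0.9650 = 693 Ω.
(Any R1, R2 with R2/(R1+R2) = 0.234 and R1‖R2 ≤ 693 Ω will meet the spec.)

R_th ≤ 693 Ω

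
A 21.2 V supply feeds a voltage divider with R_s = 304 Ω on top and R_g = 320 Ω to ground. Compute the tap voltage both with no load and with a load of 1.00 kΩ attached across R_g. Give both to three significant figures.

Open-circuit: V = 21.2 × 320/(304 + 320) = 10.9 V.
With the load, R_g becomes R_g‖R_L = 242.4 Ω, so V = 21.2 × 242.4/546.4 = 9.41 V.

Unloaded: 10.9 V; loaded: 9.41 V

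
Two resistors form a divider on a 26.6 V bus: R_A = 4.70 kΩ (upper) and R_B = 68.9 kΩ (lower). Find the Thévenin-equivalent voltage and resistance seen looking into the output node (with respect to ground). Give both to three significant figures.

V_th is the open-circuit tap voltage: 26.6 × 68.9/(4.70 + 68.9) = 24.9 V.
With the supply zeroed, R_A and R_B appear in parallel from the tap: R_th = R_A‖R_B = (4.70 × 68.9)/73.60 = 4.40 kΩ.

V_th = 24.9 V, R_th = 4.40 kΩ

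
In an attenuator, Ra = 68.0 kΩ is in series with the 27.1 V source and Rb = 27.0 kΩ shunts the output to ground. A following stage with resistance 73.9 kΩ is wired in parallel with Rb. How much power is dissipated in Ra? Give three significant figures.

P ≈ 6.48 mW

Total resistance from the source is Ra + (Rb‖R_L) = 87.78 kΩ, so I = 27.1/87.78 kΩ = 0.3087 mA.
P = I²·Ra = (0.3087 mA)² × 68.0 kΩ = 6.48 mW.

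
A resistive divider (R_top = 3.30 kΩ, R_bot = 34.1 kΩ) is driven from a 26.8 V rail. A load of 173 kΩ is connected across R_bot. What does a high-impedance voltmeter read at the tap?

The load sits in parallel with R_bot: R_bot‖R_L = (34.1 × 173) / (34.1 + 173) = 28.49 kΩ.
V_out = 26.8 × 28.49 / (3.30 + 28.49) = 26.8 × 28.49/31.79 = 24.0 V.

V_out ≈ 24.0 V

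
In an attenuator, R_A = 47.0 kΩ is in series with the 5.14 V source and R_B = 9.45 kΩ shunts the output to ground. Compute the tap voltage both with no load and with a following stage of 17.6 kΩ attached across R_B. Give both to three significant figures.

Unloaded: 0.860 V; loaded: 0.595 V

Open-circuit: V = 5.14 × 9.45/(47.0 + 9.45) = 0.860 V.
With the load, R_B becomes R_B‖R_L = 6.149 kΩ, so V = 5.14 × 6.149/53.15 = 0.595 V.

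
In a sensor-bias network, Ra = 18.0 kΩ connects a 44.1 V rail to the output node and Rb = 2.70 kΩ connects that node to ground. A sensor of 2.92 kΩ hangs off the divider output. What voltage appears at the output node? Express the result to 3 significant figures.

The load sits in parallel with Rb: Rb‖R_L = (2.70 × 2.92) / (2.70 + 2.92) = 1.403 kΩ.
V_out = 44.1 × 1.403 / (18.0 + 1.403) = 44.1 × 1.403/19.40 = 3.19 V.
(Unloaded it would have been 5.75 V.)

V_out ≈ 3.19 V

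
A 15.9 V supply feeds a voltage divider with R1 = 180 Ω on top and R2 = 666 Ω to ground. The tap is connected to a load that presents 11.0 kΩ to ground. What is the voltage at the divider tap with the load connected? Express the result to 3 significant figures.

The load sits in parallel with R2: R2‖R_L = (666 × 11000) / (666 + 11000) = 628.0 Ω.
V_out = 15.9 × 628.0 / (180 + 628.0) = 15.9 × 628.0/808.0 = 12.4 V.
(Unloaded it would have been 12.5 V.)

V_out ≈ 12.4 V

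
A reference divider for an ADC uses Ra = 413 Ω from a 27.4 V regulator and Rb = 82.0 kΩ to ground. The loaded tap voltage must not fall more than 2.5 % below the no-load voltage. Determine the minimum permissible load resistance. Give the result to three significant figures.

R_L(min) ≈ 16.0 kΩ

Output resistance R_th = Ra‖Rb = (413 × 82000)/82410 = 410.9 Ω.
The fractional drop is R_th/(R_th + R_L); requiring this ≤ 0.0250 gives R_L ≥ R_th(1/0.0250 − 1) = 410.9 × 39.00 = 16.0 kΩ.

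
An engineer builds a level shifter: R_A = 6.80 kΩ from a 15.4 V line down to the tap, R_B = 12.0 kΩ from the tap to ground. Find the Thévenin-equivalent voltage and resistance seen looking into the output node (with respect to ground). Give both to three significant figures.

V_th = 9.83 V, R_th = 4.34 kΩ

V_th is the open-circuit tap voltage: 15.4 × 12.0/(6.80 + 12.0) = 9.83 V.
With the supply zeroed, R_A and R_B appear in parallel from the tap: R_th = R_A‖R_B = (6.80 × 12.0)/18.80 = 4.34 kΩ.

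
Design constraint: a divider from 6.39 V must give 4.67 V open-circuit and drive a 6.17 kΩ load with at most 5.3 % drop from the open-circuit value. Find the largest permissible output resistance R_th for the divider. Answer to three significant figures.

Loading drop = R_th/(R_th + R_L) ≤ 0.0530, so R_th ≤ R_L · ε/(1−ε) = 6.17 kΩ × 0.0530/0.9470 = 345 Ω.
(Any R1, R2 with R2/(R1+R2) = 0.731 and R1‖R2 ≤ 345 Ω will meet the spec.)

R_th ≤ 345 Ω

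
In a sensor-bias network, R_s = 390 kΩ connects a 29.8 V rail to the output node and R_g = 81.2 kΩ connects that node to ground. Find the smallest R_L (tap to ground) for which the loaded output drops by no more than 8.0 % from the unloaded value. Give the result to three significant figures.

R_L(min) ≈ 773 kΩ

Output resistance R_th = R_s‖R_g = (390 × 81.2)/471.2 = 67.21 kΩ.
The fractional drop is R_th/(R_th + R_L); requiring this ≤ 0.0800 gives R_L ≥ R_th(1/0.0800 − 1) = 67.21 × 11.50 = 773 kΩ.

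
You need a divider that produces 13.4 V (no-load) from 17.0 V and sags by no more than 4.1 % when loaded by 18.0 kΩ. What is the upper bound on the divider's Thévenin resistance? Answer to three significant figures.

Loading drop = R_th/(R_th + R_L) ≤ 0.0410, so R_th ≤ R_L · ε/(1−ε) = 18.0 kΩ × 0.0410/0.9590 = 770 Ω.
(Any R1, R2 with R2/(R1+R2) = 0.788 and R1‖R2 ≤ 770 Ω will meet the spec.)

R_th ≤ 770 Ω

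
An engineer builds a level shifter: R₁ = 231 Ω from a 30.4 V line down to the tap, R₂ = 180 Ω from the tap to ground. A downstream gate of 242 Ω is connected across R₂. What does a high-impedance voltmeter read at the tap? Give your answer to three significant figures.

The load sits in parallel with R₂: R₂‖R_L = (180 × 242) / (180 + 242) = 103.2 Ω.
V_out = 30.4 × 103.2 / (231 + 103.2) = 30.4 × 103.2/334.2 = 9.39 V.
(Unloaded it would have been 13.3 V.)

V_out ≈ 9.39 V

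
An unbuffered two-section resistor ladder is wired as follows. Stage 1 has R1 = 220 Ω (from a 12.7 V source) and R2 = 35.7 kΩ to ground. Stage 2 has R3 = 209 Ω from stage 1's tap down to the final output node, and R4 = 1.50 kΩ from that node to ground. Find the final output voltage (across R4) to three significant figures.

V_out ≈ 9.82 V

Stage 2 presents R3+R4 = 1709 Ω as a load on stage 1's tap.
Stage 1's lower leg becomes R2‖(R3+R4) = 1631 Ω, so V_mid = 12.7 × 1631/1851 = 11.19 V.
Stage 2 is itself unloaded: V_out = V_mid × R4/(R3+R4) = 11.19 × 1500/1709 = 9.82 V.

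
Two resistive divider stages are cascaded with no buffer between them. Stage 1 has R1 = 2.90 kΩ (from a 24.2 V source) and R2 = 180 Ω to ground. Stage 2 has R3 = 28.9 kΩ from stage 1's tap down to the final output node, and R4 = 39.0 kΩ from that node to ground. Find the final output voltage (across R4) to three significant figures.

Stage 2 presents R3+R4 = 67900 Ω as a load on stage 1's tap.
Stage 1's lower leg becomes R2‖(R3+R4) = 179.5 Ω, so V_mid = 24.2 × 179.5/3080 = 1.411 V.
Stage 2 is itself unloaded: V_out = V_mid × R4/(R3+R4) = 1.411 × 39000/67900 = 0.810 V.

V_out ≈ 0.810 V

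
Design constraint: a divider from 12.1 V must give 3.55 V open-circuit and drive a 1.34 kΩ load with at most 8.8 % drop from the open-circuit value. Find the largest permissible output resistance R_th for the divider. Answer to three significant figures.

R_th ≤ 129 Ω

Loading drop = R_th/(R_th + R_L) ≤ 0.0880, so R_th ≤ R_L · ε/(1−ε) = 1.34 kΩ × 0.0880/0.9120 = 129 Ω.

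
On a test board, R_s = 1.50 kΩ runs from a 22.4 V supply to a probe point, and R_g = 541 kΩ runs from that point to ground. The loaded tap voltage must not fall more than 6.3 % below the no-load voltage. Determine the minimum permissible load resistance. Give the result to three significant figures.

R_L(min) ≈ 22.2 kΩ

Output resistance R_th = R_s‖R_g = (1.50 × 541)/542.5 = 1.496 kΩ.
The fractional drop is R_th/(R_th + R_L); requiring this ≤ 0.0630 gives R_L ≥ R_th(1/0.0630 − 1) = 1.496 × 14.87 = 22.2 kΩ.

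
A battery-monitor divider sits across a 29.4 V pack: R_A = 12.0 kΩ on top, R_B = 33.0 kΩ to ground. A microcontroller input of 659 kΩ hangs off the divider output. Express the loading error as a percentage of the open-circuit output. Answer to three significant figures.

1.32 %

The divider's output (Thévenin) resistance is R_A‖R_B = 8.800 kΩ.
Fractional drop under load = R_th/(R_th + R_L) = 8.800 / (8.800 + 659) = 0.01318.
So the output falls by 1.32 %.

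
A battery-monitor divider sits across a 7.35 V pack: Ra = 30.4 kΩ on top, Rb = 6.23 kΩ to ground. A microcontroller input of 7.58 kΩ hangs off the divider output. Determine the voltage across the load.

The load sits in parallel with Rb: Rb‖R_L = (6.23 × 7.58) / (6.23 + 7.58) = 3.420 kΩ.
V_out = 7.35 × 3.420 / (30.4 + 3.420) = 7.35 × 3.420/33.82 = 0.743 V.
(Unloaded it would have been 1.25 V.)

V_out ≈ 0.743 V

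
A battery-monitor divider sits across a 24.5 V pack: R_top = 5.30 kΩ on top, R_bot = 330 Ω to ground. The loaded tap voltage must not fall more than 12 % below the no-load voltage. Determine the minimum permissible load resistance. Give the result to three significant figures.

R_L(min) ≈ 2.28 kΩ

Output resistance R_th = R_top‖R_bot = (5300 × 330)/5630 = 310.7 Ω.
The fractional drop is R_th/(R_th + R_L); requiring this ≤ 0.120 gives R_L ≥ R_th(1/0.120 − 1) = 310.7 × 7.333 = 2.28 kΩ.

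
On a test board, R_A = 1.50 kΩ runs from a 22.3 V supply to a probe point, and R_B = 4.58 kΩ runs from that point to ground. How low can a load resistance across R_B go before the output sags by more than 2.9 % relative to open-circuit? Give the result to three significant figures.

Output resistance R_th = R_A‖R_B = (1.50 × 4.58)/6.080 = 1.130 kΩ.
The fractional drop is R_th/(R_th + R_L); requiring this ≤ 0.0290 gives R_L ≥ R_th(1/0.0290 − 1) = 1.130 × 33.48 = 37.8 kΩ.

R_L(min) ≈ 37.8 kΩ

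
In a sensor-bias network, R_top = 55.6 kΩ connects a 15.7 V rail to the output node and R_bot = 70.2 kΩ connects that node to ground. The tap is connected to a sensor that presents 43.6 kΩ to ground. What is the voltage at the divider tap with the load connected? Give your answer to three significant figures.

V_out ≈ 5.12 V

The load sits in parallel with R_bot: R_bot‖R_L = (70.2 × 43.6) / (70.2 + 43.6) = 26.90 kΩ.
V_out = 15.7 × 26.90 / (55.6 + 26.90) = 15.7 × 26.90/82.50 = 5.12 V.
(Unloaded it would have been 8.76 V.)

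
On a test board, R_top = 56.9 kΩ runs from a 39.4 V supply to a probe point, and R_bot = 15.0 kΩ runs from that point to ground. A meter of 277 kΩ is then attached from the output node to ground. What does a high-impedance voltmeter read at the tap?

V_out ≈ 7.88 V

The load sits in parallel with R_bot: R_bot‖R_L = (15.0 × 277) / (15.0 + 277) = 14.23 kΩ.
V_out = 39.4 × 14.23 / (56.9 + 14.23) = 39.4 × 14.23/71.13 = 7.88 V.
(Unloaded it would have been 8.22 V.)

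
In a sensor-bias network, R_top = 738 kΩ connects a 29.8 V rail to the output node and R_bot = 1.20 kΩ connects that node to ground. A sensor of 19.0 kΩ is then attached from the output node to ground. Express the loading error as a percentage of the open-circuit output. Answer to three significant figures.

The divider's output (Thévenin) resistance is R_top‖R_bot = 1.198 kΩ.
Fractional drop under load = R_th/(R_th + R_L) = 1.198 / (1.198 + 19.0) = 0.05932.
So the output falls by 5.93 %.

5.93 %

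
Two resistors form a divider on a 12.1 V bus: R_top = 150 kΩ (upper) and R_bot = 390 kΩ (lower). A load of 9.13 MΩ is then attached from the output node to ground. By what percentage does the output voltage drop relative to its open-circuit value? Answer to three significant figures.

1.17 %

The divider's output (Thévenin) resistance is R_top‖R_bot = 108.3 kΩ.
Fractional drop under load = R_th/(R_th + R_L) = 108.3 / (108.3 + 9130) = 0.01173.
So the output falls by 1.17 %.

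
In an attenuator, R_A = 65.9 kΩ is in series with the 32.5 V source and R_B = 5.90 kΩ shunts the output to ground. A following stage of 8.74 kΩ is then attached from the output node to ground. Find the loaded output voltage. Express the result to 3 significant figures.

V_out ≈ 1.65 V

The load sits in parallel with R_B: R_B‖R_L = (5.90 × 8.74) / (5.90 + 8.74) = 3.522 kΩ.
V_out = 32.5 × 3.522 / (65.9 + 3.522) = 32.5 × 3.522/69.42 = 1.65 V.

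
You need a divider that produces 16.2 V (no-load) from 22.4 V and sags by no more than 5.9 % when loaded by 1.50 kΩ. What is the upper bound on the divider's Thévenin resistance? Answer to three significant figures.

R_th ≤ 94.0 Ω

Loading drop = R_th/(R_th + R_L) ≤ 0.0590, so R_th ≤ R_L · ε/(1−ε) = 1.50 kΩ × 0.0590/0.9410 = 94.0 Ω.
(Any R1, R2 with R2/(R1+R2) = 0.723 and R1‖R2 ≤ 94.0 Ω will meet the spec.)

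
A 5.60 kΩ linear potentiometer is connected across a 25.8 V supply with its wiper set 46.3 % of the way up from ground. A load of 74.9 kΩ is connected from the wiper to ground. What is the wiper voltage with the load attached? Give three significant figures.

The wiper splits the pot into (1−α)R = 3.007 kΩ above and αR = 2.593 kΩ below.
Lower section ‖ load = 2.506 kΩ.
V_wiper = 25.8 × 2.506/(3.007 + 2.506) = 11.7 V.

V ≈ 11.7 V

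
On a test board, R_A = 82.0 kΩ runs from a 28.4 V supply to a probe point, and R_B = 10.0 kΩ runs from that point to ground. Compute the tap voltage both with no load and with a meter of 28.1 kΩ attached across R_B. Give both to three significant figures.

Unloaded: 3.09 V; loaded: 2.34 V

Open-circuit: V = 28.4 × 10.0/(82.0 + 10.0) = 3.09 V.
With the load, R_B becomes R_B‖R_L = 7.375 kΩ, so V = 28.4 × 7.375/89.38 = 2.34 V.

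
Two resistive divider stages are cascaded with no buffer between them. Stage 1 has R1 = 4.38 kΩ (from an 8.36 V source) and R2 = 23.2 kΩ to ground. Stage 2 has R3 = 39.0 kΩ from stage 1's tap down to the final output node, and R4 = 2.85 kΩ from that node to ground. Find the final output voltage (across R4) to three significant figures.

Stage 2 presents R3+R4 = 41.85 kΩ as a load on stage 1's tap.
Stage 1's lower leg becomes R2‖(R3+R4) = 14.93 kΩ, so V_mid = 8.36 × 14.93/19.31 = 6.463 V.
Stage 2 is itself unloaded: V_out = V_mid × R4/(R3+R4) = 6.463 × 2.85/41.85 = 0.440 V.

V_out ≈ 0.440 V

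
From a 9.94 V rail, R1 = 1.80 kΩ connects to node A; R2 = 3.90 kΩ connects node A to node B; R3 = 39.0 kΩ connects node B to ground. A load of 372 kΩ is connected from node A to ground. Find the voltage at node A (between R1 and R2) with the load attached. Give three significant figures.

V ≈ 9.50 V

Below node A the series string R2+R3 = 42.90 kΩ sits in parallel with the 372 kΩ load: 38.46 kΩ.
V_A = 9.94 × 38.46/(1.80 + 38.46) = 9.50 V.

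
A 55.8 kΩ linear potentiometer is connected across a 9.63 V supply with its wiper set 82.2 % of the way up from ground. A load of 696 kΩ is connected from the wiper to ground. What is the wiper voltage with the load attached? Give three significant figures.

The wiper splits the pot into (1−α)R = 9.932 kΩ above and αR = 45.87 kΩ below.
Lower section ‖ load = 43.03 kΩ.
V_wiper = 9.63 × 43.03/(9.932 + 43.03) = 7.82 V.

V ≈ 7.82 V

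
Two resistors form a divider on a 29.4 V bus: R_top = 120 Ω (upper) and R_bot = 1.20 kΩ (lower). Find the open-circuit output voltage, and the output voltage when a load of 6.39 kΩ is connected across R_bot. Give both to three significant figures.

Open-circuit: V = 29.4 × 1200/(120 + 1200) = 26.7 V.
With the load, R_bot becomes R_bot‖R_L = 1010 Ω, so V = 29.4 × 1010/1130 = 26.3 V.

Unloaded: 26.7 V; loaded: 26.3 V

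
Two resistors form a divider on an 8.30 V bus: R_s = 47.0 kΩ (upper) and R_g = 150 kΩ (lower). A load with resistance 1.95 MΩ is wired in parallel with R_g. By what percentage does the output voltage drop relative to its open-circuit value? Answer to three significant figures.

1.80 %

The divider's output (Thévenin) resistance is R_s‖R_g = 35.79 kΩ.
Fractional drop under load = R_th/(R_th + R_L) = 35.79 / (35.79 + 1950) = 0.01802.
So the output falls by 1.80 %.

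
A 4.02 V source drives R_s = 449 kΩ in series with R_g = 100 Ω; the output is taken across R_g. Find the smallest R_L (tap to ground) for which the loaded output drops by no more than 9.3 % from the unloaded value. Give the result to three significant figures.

R_L(min) ≈ 975 Ω

Output resistance R_th = R_s‖R_g = (449000 × 100)/449100 = 99.98 Ω.
The fractional drop is R_th/(R_th + R_L); requiring this ≤ 0.0930 gives R_L ≥ R_th(1/0.0930 − 1) = 99.98 × 9.753 = 975 Ω.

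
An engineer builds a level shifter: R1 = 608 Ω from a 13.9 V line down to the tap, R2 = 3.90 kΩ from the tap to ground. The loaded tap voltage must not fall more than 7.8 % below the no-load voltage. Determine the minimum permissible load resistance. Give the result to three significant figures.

Output resistance R_th = R1‖R2 = (608 × 3900)/4508 = 526.0 Ω.
The fractional drop is R_th/(R_th + R_L); requiring this ≤ 0.0780 gives R_L ≥ R_th(1/0.0780 − 1) = 526.0 × 11.82 = 6.22 kΩ.

R_L(min) ≈ 6.22 kΩ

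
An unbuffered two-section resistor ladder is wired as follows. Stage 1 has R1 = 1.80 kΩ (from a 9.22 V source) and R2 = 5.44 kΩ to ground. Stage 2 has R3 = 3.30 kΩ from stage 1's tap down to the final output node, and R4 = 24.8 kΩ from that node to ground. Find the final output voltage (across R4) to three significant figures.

Stage 2 presents R3+R4 = 28.10 kΩ as a load on stage 1's tap.
Stage 1's lower leg becomes R2‖(R3+R4) = 4.558 kΩ, so V_mid = 9.22 × 4.558/6.358 = 6.610 V.
Stage 2 is itself unloaded: V_out = V_mid × R4/(R3+R4) = 6.610 × 24.8/28.10 = 5.83 V.

V_out ≈ 5.83 V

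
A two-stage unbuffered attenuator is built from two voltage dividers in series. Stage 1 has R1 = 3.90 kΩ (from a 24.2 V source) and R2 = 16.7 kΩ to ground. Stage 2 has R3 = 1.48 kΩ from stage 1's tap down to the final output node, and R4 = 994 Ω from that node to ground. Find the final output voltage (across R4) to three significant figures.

Stage 2 presents R3+R4 = 2474 Ω as a load on stage 1's tap.
Stage 1's lower leg becomes R2‖(R3+R4) = 2155 Ω, so V_mid = 24.2 × 2155/6055 = 8.612 V.
Stage 2 is itself unloaded: V_out = V_mid × R4/(R3+R4) = 8.612 × 994/2474 = 3.46 V.

V_out ≈ 3.46 V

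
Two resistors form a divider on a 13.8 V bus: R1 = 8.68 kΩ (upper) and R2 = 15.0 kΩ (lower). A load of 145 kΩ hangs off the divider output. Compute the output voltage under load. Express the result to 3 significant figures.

V_out ≈ 8.42 V

The load sits in parallel with R2: R2‖R_L = (15.0 × 145) / (15.0 + 145) = 13.59 kΩ.
V_out = 13.8 × 13.59 / (8.68 + 13.59) = 13.8 × 13.59/22.27 = 8.42 V.
(Unloaded it would have been 8.74 V.)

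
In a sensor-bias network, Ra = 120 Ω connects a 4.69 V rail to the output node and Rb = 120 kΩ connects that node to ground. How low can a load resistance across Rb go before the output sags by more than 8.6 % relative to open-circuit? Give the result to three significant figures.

R_L(min) ≈ 1.27 kΩ

Output resistance R_th = Ra‖Rb = (120 × 120000)/120100 = 119.9 Ω.
The fractional drop is R_th/(R_th + R_L); requiring this ≤ 0.0860 gives R_L ≥ R_th(1/0.0860 − 1) = 119.9 × 10.63 = 1.27 kΩ.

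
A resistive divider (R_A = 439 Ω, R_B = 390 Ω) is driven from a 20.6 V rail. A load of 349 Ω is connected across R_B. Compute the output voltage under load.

V_out ≈ 6.09 V

The load sits in parallel with R_B: R_B‖R_L = (390 × 349) / (390 + 349) = 184.2 Ω.
V_out = 20.6 × 184.2 / (439 + 184.2) = 20.6 × 184.2/623.2 = 6.09 V.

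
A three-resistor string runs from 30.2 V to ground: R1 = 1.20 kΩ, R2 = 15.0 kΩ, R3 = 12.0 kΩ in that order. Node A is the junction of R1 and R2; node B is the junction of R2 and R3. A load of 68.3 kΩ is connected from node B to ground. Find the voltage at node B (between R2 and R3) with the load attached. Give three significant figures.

At node B, R3 is in parallel with the load: R3‖R_L = 10.21 kΩ.
Below node A the resistance is R2 + (R3‖R_L) = 25.21 kΩ, so V_A = 30.2 × 25.21/26.41 = 28.83 V.
Then V_B = V_A × (R3‖R_L)/(R2 + R3‖R_L) = 28.83 × 10.21/25.21 = 11.7 V.

V ≈ 11.7 V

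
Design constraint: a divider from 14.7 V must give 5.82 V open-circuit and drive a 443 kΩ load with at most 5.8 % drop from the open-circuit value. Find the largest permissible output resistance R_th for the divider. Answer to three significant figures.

Loading drop = R_th/(R_th + R_L) ≤ 0.0580, so R_th ≤ R_L · ε/(1−ε) = 443 kΩ × 0.0580/0.9420 = 27.3 kΩ.

R_th ≤ 27.3 kΩ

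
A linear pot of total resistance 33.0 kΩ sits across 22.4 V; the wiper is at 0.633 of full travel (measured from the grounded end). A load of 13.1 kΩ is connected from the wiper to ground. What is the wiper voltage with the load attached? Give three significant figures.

The wiper splits the pot into (1−α)R = 12.11 kΩ above and αR = 20.89 kΩ below.
Lower section ‖ load = 8.051 kΩ.
V_wiper = 22.4 × 8.051/(12.11 + 8.051) = 8.94 V.

V ≈ 8.94 V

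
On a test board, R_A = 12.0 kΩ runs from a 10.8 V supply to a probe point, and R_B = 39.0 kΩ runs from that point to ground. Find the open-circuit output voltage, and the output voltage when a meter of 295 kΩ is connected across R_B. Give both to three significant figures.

Open-circuit: V = 10.8 × 39.0/(12.0 + 39.0) = 8.26 V.
With the load, R_B becomes R_B‖R_L = 34.45 kΩ, so V = 10.8 × 34.45/46.45 = 8.01 V.

Unloaded: 8.26 V; loaded: 8.01 V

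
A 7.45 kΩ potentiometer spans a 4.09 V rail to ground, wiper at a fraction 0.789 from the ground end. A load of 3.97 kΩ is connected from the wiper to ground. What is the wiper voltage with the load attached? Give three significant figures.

The wiper splits the pot into (1−α)R = 1.572 kΩ above and αR = 5.878 kΩ below.
Lower section ‖ load = 2.370 kΩ.
V_wiper = 4.09 × 2.370/(1.572 + 2.370) = 2.46 V.

V ≈ 2.46 V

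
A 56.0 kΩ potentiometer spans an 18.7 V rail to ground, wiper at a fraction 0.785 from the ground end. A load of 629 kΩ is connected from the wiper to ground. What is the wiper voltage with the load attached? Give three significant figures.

V ≈ 14.5 V

The wiper splits the pot into (1−α)R = 12.04 kΩ above and αR = 43.96 kΩ below.
Lower section ‖ load = 41.09 kΩ.
V_wiper = 18.7 × 41.09/(12.04 + 41.09) = 14.5 V.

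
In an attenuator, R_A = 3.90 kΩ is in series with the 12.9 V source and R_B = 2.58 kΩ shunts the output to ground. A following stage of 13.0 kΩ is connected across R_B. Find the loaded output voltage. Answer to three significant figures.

V_out ≈ 4.59 V

The load sits in parallel with R_B: R_B‖R_L = (2.58 × 13.0) / (2.58 + 13.0) = 2.153 kΩ.
V_out = 12.9 × 2.153 / (3.90 + 2.153) = 12.9 × 2.153/6.053 = 4.59 V.
(Unloaded it would have been 5.14 V.)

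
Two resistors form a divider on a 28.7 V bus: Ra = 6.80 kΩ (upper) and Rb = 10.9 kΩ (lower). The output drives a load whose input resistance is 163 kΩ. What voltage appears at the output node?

V_out ≈ 17.2 V

The load sits in parallel with Rb: Rb‖R_L = (10.9 × 163) / (10.9 + 163) = 10.22 kΩ.
V_out = 28.7 × 10.22 / (6.80 + 10.22) = 28.7 × 10.22/17.02 = 17.2 V.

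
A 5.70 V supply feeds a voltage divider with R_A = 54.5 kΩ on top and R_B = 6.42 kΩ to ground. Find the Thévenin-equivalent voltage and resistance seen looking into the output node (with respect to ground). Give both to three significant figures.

V_th is the open-circuit tap voltage: 5.70 × 6.42/(54.5 + 6.42) = 0.601 V.
With the supply zeroed, R_A and R_B appear in parallel from the tap: R_th = R_A‖R_B = (54.5 × 6.42)/60.92 = 5.74 kΩ.

V_th = 0.601 V, R_th = 5.74 kΩ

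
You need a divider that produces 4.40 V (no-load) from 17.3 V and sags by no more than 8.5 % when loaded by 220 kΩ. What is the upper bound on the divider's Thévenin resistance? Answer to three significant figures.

R_th ≤ 20.4 kΩ

Loading drop = R_th/(R_th + R_L) ≤ 0.0850, so R_th ≤ R_L · ε/(1−ε) = 220 kΩ × 0.0850/0.9150 = 20.4 kΩ.
(Any R1, R2 with R2/(R1+R2) = 0.254 and R1‖R2 ≤ 20.4 kΩ will meet the spec.)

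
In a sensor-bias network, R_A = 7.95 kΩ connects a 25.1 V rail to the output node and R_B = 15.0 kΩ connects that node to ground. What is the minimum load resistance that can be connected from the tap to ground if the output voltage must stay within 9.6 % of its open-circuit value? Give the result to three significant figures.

R_L(min) ≈ 48.9 kΩ

Output resistance R_th = R_A‖R_B = (7.95 × 15.0)/22.95 = 5.196 kΩ.
The fractional drop is R_th/(R_th + R_L); requiring this ≤ 0.0960 gives R_L ≥ R_th(1/0.0960 − 1) = 5.196 × 9.417 = 48.9 kΩ.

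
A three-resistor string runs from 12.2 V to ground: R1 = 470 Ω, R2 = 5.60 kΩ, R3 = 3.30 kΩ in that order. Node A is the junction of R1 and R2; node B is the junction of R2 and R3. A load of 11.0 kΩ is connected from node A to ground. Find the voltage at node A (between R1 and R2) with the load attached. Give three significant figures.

V ≈ 11.1 V

Below node A the series string R2+R3 = 8900 Ω sits in parallel with the 11000 Ω load: 4920 Ω.
V_A = 12.2 × 4920/(470 + 4920) = 11.1 V.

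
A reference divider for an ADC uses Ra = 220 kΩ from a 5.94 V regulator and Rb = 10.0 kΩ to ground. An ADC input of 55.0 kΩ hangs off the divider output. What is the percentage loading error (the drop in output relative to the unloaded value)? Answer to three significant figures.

The divider's output (Thévenin) resistance is Ra‖Rb = 9.565 kΩ.
Fractional drop under load = R_th/(R_th + R_L) = 9.565 / (9.565 + 55.0) = 0.1481.
So the output falls by 14.8 %.

14.8 %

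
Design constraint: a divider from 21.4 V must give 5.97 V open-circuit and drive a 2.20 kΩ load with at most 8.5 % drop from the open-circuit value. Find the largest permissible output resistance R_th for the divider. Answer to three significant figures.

R_th ≤ 204 Ω

Loading drop = R_th/(R_th + R_L) ≤ 0.0850, so R_th ≤ R_L · ε/(1−ε) = 2.20 kΩ × 0.0850/0.9150 = 204 Ω.
(Any R1, R2 with R2/(R1+R2) = 0.279 and R1‖R2 ≤ 204 Ω will meet the spec.)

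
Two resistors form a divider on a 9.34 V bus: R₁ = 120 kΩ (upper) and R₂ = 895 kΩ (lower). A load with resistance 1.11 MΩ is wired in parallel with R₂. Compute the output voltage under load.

The load sits in parallel with R₂: R₂‖R_L = (895 × 1110) / (895 + 1110) = 495.5 kΩ.
V_out = 9.34 × 495.5 / (120 + 495.5) = 9.34 × 495.5/615.5 = 7.52 V.

V_out ≈ 7.52 V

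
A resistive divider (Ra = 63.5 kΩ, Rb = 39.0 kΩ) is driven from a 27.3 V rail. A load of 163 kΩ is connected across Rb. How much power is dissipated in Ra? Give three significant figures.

Total resistance from the source is Ra + (Rb‖R_L) = 94.97 kΩ, so I = 27.3/94.97 kΩ = 0.2875 mA.
P = I²·Ra = (0.2875 mA)² × 63.5 kΩ = 5.25 mW.

P ≈ 5.25 mW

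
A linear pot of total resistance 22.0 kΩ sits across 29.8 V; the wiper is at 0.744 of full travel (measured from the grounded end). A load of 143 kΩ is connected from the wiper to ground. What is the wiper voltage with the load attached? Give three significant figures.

V ≈ 21.5 V

The wiper splits the pot into (1−α)R = 5.632 kΩ above and αR = 16.37 kΩ below.
Lower section ‖ load = 14.69 kΩ.
V_wiper = 29.8 × 14.69/(5.632 + 14.69) = 21.5 V.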